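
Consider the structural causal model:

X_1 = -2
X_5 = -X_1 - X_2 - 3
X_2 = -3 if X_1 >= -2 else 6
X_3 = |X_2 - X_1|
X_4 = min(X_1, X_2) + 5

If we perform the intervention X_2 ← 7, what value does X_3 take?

The intervention breaks the incoming arrows to X_2: X_2 = -3 if X_1 >= -2 else 6 no longer applies, and X_2 = 7.
X_3 = |X_2 - X_1|  [with X_2=7, X_1=-2]  = 9

9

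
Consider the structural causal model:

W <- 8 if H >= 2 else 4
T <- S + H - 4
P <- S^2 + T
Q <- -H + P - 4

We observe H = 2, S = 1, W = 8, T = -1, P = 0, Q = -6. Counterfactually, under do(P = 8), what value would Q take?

The intervention breaks the incoming arrows to P: P <- S^2 + T no longer applies, and P = 8.
Q = -H + P - 4  [with H=2, P=8]  = 2

2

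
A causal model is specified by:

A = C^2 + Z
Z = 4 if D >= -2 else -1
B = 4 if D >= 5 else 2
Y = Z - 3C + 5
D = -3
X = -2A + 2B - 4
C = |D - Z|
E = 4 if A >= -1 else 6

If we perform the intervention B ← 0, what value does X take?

do(B=0) replaces the equation B = 4 if D >= 5 else 2 with the constant B = 0.
Z = 4 if D >= -2 else -1  [with D=-3]  = -1
C = |D - Z|  [with D=-3, Z=-1]  = 2
A = C^2 + Z  [with C=2, Z=-1]  = 3
X = -2A + 2B - 4  [with A=3, B=0]  = -10

-10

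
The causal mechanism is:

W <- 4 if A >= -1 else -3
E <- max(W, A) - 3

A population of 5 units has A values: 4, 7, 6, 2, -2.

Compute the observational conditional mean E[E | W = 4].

2.25

Observing W=4 restricts to units where W's equation naturally yields 4: A ∈ {4, 7, 6, 2}. In that subpopulation E = 1, 4, 3, 1, mean 2.25.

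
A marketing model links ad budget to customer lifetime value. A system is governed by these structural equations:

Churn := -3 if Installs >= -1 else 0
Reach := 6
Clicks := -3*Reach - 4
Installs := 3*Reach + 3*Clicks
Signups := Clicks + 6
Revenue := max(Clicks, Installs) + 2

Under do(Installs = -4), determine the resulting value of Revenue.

-2

The intervention breaks the incoming arrows to Installs: Installs := 3*Reach + 3*Clicks no longer applies, and Installs = -4.
Clicks = -3*Reach - 4  [with Reach=6]  = -22
Revenue = max(Clicks, Installs) + 2  [with Clicks=-22, Installs=-4]  = -2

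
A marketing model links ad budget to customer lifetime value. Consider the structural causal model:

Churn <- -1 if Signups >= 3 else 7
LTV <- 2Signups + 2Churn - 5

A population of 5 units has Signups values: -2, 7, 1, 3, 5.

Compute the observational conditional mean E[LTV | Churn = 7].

Conditioning on Churn=7 selects the 2 unit(s) with Signups ∈ {-2, 1}. Their LTV values: 5, 11. Mean = 8.

8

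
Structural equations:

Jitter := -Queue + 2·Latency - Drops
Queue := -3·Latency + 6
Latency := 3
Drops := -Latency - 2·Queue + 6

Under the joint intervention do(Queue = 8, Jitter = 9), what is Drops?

The joint intervention fixes Queue = 8, Jitter = 9, removing each variable's own equation.
Drops = -Latency - 2·Queue + 6  [with Latency=3, Queue=8]  = -13

-13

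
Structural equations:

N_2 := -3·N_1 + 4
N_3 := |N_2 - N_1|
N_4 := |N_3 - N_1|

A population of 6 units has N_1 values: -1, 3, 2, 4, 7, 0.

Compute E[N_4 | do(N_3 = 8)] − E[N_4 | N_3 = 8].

do(N_3=8) breaks N_3's dependence on N_1. With N_3=8 fixed, N_4 across the units is 9, 5, 6, 4, 1, 8, mean 5.5.
Conditioning on N_3=8 selects the 2 unit(s) with N_1 ∈ {-1, 3}. Their N_4 values: 9, 5. Mean = 7.
Difference = 5.5 − 7 = -1.5.

-1.5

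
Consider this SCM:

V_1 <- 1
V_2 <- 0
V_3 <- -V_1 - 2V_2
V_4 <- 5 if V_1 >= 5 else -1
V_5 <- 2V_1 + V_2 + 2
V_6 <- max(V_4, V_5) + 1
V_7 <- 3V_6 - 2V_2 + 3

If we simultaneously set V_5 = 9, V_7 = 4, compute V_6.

Under do(V_5 = 9, V_7 = 4), each intervened variable's structural equation is replaced by its fixed value.
V_4 = 5 if V_1 >= 5 else -1  [with V_1=1]  = -1
V_6 = max(V_4, V_5) + 1  [with V_4=-1, V_5=9]  = 10

10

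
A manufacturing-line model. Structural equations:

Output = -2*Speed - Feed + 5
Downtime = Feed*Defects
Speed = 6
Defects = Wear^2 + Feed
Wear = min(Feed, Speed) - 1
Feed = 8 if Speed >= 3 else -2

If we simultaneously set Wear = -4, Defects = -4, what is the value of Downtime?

-32

Setting Wear = -4, Defects = -4 by intervention discards those variables' equations.
Feed = 8 if Speed >= 3 else -2  [with Speed=6]  = 8
Downtime = Feed*Defects  [with Feed=8, Defects=-4]  = -32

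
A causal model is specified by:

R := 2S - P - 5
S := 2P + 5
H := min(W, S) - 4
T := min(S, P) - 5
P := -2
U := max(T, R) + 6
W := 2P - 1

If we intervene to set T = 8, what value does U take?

14

Under do(T=8), the mechanism T := min(S, P) - 5 is discarded; T is fixed at 8.
S = 2P + 5  [with P=-2]  = 1
R = 2S - P - 5  [with S=1, P=-2]  = -1
U = max(T, R) + 6  [with T=8, R=-1]  = 14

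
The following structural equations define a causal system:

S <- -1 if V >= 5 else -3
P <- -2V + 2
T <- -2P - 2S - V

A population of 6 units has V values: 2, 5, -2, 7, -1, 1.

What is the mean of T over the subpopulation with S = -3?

2

E[T|S=-3] averages over only the 4 units with S=-3 (V = 2, -2, -1, 1): T = 8, -4, -1, 5, mean 2.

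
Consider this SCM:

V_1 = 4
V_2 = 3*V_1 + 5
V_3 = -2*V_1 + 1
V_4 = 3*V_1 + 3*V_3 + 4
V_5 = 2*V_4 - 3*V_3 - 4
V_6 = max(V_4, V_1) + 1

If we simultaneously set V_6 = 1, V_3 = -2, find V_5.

Under do(V_6 = 1, V_3 = -2), each intervened variable's structural equation is replaced by its fixed value.
V_4 = 3*V_1 + 3*V_3 + 4  [with V_1=4, V_3=-2]  = 10
V_5 = 2*V_4 - 3*V_3 - 4  [with V_4=10, V_3=-2]  = 22

22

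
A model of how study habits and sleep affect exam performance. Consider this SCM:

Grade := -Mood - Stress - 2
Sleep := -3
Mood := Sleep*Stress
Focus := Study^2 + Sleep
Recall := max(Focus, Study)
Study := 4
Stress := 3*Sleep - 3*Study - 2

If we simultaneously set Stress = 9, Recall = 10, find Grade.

Under do(Stress = 9, Recall = 10), each intervened variable's structural equation is replaced by its fixed value.
Mood = Sleep*Stress  [with Sleep=-3, Stress=9]  = -27
Grade = -Mood - Stress - 2  [with Mood=-27, Stress=9]  = 16

16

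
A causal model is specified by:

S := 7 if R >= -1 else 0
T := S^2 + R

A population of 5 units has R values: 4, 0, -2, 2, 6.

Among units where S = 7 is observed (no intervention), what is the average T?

E[T|S=7] averages over only the 4 units with S=7 (R = 4, 0, 2, 6): T = 53, 49, 51, 55, mean 52.

52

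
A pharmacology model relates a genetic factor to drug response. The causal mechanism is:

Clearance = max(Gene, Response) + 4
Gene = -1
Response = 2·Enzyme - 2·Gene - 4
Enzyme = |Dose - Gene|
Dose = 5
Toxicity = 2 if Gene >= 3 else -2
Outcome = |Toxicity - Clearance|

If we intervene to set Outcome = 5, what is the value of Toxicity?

The intervention breaks the incoming arrows to Outcome: Outcome = |Toxicity - Clearance| no longer applies, and Outcome = 5.
Toxicity is not downstream of the intervention, so its value is determined by the original equations.
Toxicity = 2 if Gene >= 3 else -2  [with Gene=-1]  = -2

-2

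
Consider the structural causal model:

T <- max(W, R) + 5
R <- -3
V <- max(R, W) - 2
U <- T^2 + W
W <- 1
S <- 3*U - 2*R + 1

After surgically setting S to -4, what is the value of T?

6

do(S=-4) replaces the equation S <- 3*U - 2*R + 1 with the constant S = -4.
T is not downstream of the intervention, so its value is determined by the original equations.
T = max(W, R) + 5  [with W=1, R=-3]  = 6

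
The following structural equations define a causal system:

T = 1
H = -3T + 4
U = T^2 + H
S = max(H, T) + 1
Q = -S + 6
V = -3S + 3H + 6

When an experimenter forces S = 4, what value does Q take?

Intervening sets S = 4 and removes its equation (S = max(H, T) + 1).
Q = -S + 6  [with S=4]  = 2

2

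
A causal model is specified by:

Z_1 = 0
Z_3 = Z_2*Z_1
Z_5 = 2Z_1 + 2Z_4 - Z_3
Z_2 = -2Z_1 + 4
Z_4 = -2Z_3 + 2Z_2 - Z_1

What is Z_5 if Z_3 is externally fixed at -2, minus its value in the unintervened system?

10

do(Z_3=-2) replaces the equation Z_3 = Z_2*Z_1 with the constant Z_3 = -2.
Z_2 = -2Z_1 + 4  [with Z_1=0]  = 4
Z_4 = -2Z_3 + 2Z_2 - Z_1  [with Z_3=-2, Z_2=4, Z_1=0]  = 12
Z_5 = 2Z_1 + 2Z_4 - Z_3  [with Z_1=0, Z_4=12, Z_3=-2]  = 26
Without intervention: Z_2 = -2Z_1 + 4  [with Z_1=0]  = 4; Z_3 = Z_2*Z_1  [with Z_2=4, Z_1=0]  = 0; Z_4 = -2Z_3 + 2Z_2 - Z_1  [with Z_3=0, Z_2=4, Z_1=0]  = 8; Z_5 = 2Z_1 + 2Z_4 - Z_3  [with Z_1=0, Z_4=8, Z_3=0]  = 16.
Change = 26 − 16 = 10.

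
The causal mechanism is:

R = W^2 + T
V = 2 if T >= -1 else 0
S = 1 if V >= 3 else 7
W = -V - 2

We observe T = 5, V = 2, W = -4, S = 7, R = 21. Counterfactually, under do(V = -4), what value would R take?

9

do(V=-4) replaces the equation V = 2 if T >= -1 else 0 with the constant V = -4.
W = -V - 2  [with V=-4]  = 2
R = W^2 + T  [with W=2, T=5]  = 9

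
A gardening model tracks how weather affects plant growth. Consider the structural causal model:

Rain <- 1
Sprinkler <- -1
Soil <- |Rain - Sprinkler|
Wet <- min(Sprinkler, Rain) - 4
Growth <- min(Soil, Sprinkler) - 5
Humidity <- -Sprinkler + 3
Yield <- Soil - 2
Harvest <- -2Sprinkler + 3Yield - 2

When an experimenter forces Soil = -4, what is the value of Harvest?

The intervention breaks the incoming arrows to Soil: Soil <- |Rain - Sprinkler| no longer applies, and Soil = -4.
Yield = Soil - 2  [with Soil=-4]  = -6
Harvest = -2Sprinkler + 3Yield - 2  [with Sprinkler=-1, Yield=-6]  = -18

-18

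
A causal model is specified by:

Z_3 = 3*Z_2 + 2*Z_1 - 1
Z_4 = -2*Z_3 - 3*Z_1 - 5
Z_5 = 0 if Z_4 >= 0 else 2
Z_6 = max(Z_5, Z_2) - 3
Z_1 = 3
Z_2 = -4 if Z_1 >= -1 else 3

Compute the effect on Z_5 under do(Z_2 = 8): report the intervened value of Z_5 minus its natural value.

do(Z_2=8) replaces the equation Z_2 = -4 if Z_1 >= -1 else 3 with the constant Z_2 = 8.
Z_3 = 3*Z_2 + 2*Z_1 - 1  [with Z_2=8, Z_1=3]  = 29
Z_4 = -2*Z_3 - 3*Z_1 - 5  [with Z_3=29, Z_1=3]  = -72
Z_5 = 0 if Z_4 >= 0 else 2  [with Z_4=-72]  = 2
Without intervention: Z_2 = -4 if Z_1 >= -1 else 3  [with Z_1=3]  = -4; Z_3 = 3*Z_2 + 2*Z_1 - 1  [with Z_2=-4, Z_1=3]  = -7; Z_4 = -2*Z_3 - 3*Z_1 - 5  [with Z_3=-7, Z_1=3]  = 0; Z_5 = 0 if Z_4 >= 0 else 2  [with Z_4=0]  = 0.
Change = 2 − 0 = 2.

2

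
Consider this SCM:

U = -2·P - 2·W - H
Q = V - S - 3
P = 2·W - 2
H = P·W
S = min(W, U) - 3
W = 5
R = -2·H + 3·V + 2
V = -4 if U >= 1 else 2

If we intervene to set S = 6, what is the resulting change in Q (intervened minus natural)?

Under do(S=6), the mechanism S = min(W, U) - 3 is discarded; S is fixed at 6.
P = 2·W - 2  [with W=5]  = 8
H = P·W  [with P=8, W=5]  = 40
U = -2·P - 2·W - H  [with P=8, W=5, H=40]  = -66
V = -4 if U >= 1 else 2  [with U=-66]  = 2
Q = V - S - 3  [with V=2, S=6]  = -7
Without intervention: P = 2·W - 2  [with W=5]  = 8; H = P·W  [with P=8, W=5]  = 40; U = -2·P - 2·W - H  [with P=8, W=5, H=40]  = -66; S = min(W, U) - 3  [with W=5, U=-66]  = -69; V = -4 if U >= 1 else 2  [with U=-66]  = 2; Q = V - S - 3  [with V=2, S=-69]  = 68.
Change = -7 − 68 = -75.

-75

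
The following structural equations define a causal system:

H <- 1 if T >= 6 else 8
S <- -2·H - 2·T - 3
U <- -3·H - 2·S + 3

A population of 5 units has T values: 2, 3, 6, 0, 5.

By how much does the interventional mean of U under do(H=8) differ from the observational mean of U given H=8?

2.8

do(H=8) breaks H's dependence on T. With H=8 fixed, U across the units is 25, 29, 41, 17, 37, mean 29.8.
Conditioning on H=8 selects the 4 unit(s) with T ∈ {2, 3, 0, 5}. Their U values: 25, 29, 17, 37. Mean = 27.
Difference = 29.8 − 27 = 2.8.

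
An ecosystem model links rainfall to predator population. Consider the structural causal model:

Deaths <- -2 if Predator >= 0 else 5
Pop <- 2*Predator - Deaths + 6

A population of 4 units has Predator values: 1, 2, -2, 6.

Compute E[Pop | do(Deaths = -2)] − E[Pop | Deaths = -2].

do(Deaths=-2) breaks Deaths's dependence on Predator. With Deaths=-2 fixed, Pop across the units is 10, 12, 4, 20, mean 11.5.
E[Pop|Deaths=-2] averages over only the 3 units with Deaths=-2 (Predator = 1, 2, 6): Pop = 10, 12, 20, mean 14.
Difference = 11.5 − 14 = -2.5.

-2.5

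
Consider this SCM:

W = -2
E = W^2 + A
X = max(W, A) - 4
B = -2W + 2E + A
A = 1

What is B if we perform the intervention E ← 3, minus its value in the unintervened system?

-4

do(E=3) replaces the equation E = W^2 + A with the constant E = 3.
B = -2W + 2E + A  [with W=-2, E=3, A=1]  = 11
Without intervention: E = W^2 + A  [with W=-2, A=1]  = 5; B = -2W + 2E + A  [with W=-2, E=5, A=1]  = 15.
Change = 11 − 15 = -4.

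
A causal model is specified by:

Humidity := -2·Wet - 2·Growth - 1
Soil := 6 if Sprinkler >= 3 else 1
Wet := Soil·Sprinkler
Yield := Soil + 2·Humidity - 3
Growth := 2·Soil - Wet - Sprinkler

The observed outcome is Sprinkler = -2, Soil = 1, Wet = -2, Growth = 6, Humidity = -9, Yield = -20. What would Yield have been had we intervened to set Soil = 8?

Under do(Soil=8), the mechanism Soil := 6 if Sprinkler >= 3 else 1 is discarded; Soil is fixed at 8.
Wet = Soil·Sprinkler  [with Soil=8, Sprinkler=-2]  = -16
Growth = 2·Soil - Wet - Sprinkler  [with Soil=8, Wet=-16, Sprinkler=-2]  = 34
Humidity = -2·Wet - 2·Growth - 1  [with Wet=-16, Growth=34]  = -37
Yield = Soil + 2·Humidity - 3  [with Soil=8, Humidity=-37]  = -69

-69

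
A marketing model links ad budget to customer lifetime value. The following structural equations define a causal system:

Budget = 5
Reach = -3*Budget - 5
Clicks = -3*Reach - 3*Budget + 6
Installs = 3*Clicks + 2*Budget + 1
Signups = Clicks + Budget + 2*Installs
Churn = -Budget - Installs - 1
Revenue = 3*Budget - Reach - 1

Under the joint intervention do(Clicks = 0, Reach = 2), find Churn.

Setting Clicks = 0, Reach = 2 by intervention discards those variables' equations.
Installs = 3*Clicks + 2*Budget + 1  [with Clicks=0, Budget=5]  = 11
Churn = -Budget - Installs - 1  [with Budget=5, Installs=11]  = -17

-17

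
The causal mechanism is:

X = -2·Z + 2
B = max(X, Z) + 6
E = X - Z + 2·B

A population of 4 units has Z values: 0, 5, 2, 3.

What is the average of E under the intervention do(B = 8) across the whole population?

do(B=8) breaks B's dependence on Z. With B=8 fixed, E across the units is 18, 3, 12, 9, mean 10.5.

10.5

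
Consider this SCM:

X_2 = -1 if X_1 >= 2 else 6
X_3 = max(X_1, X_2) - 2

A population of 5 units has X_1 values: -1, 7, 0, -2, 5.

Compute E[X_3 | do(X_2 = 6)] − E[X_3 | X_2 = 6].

0.2

do(X_2=6) breaks X_2's dependence on X_1. With X_2=6 fixed, X_3 across the units is 4, 5, 4, 4, 4, mean 4.2.
Observing X_2=6 restricts to units where X_2's equation naturally yields 6: X_1 ∈ {-1, 0, -2}. In that subpopulation X_3 = 4, 4, 4, mean 4.
Difference = 4.2 − 4 = 0.2.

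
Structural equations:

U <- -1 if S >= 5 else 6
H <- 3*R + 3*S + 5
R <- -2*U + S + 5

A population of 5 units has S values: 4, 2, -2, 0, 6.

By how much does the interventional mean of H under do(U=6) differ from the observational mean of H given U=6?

6

do(U=6) breaks U's dependence on S. With U=6 fixed, H across the units is 8, -4, -28, -16, 20, mean -4.
Conditioning on U=6 selects the 4 unit(s) with S ∈ {4, 2, -2, 0}. Their H values: 8, -4, -28, -16. Mean = -10.
Difference = -4 − (-10) = 6.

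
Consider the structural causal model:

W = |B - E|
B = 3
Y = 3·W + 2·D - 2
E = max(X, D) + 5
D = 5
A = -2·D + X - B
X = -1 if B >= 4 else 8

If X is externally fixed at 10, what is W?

do(X=10) replaces the equation X = -1 if B >= 4 else 8 with the constant X = 10.
E = max(X, D) + 5  [with X=10, D=5]  = 15
W = |B - E|  [with B=3, E=15]  = 12

12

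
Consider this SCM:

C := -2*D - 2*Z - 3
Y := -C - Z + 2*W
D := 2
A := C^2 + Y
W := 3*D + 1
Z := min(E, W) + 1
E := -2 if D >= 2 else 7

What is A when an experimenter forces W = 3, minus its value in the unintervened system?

The intervention breaks the incoming arrows to W: W := 3*D + 1 no longer applies, and W = 3.
E = -2 if D >= 2 else 7  [with D=2]  = -2
Z = min(E, W) + 1  [with E=-2, W=3]  = -1
C = -2*D - 2*Z - 3  [with D=2, Z=-1]  = -5
Y = -C - Z + 2*W  [with C=-5, Z=-1, W=3]  = 12
A = C^2 + Y  [with C=-5, Y=12]  = 37
Without intervention: E = -2 if D >= 2 else 7  [with D=2]  = -2; W = 3*D + 1  [with D=2]  = 7; Z = min(E, W) + 1  [with E=-2, W=7]  = -1; C = -2*D - 2*Z - 3  [with D=2, Z=-1]  = -5; Y = -C - Z + 2*W  [with C=-5, Z=-1, W=7]  = 20; A = C^2 + Y  [with C=-5, Y=20]  = 45.
Change = 37 − 45 = -8.

-8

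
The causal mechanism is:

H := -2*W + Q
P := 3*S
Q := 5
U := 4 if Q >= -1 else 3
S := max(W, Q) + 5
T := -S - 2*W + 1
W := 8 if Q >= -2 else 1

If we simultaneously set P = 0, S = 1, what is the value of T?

-16

Under do(P = 0, S = 1), each intervened variable's structural equation is replaced by its fixed value.
W = 8 if Q >= -2 else 1  [with Q=5]  = 8
T = -S - 2*W + 1  [with S=1, W=8]  = -16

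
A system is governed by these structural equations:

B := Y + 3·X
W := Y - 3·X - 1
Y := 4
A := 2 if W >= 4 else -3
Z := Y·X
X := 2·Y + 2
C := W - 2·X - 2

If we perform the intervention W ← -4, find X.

10

Under do(W=-4), the mechanism W := Y - 3·X - 1 is discarded; W is fixed at -4.
Since X is not a descendant of the intervened variable, it is unaffected.
X = 2·Y + 2  [with Y=4]  = 10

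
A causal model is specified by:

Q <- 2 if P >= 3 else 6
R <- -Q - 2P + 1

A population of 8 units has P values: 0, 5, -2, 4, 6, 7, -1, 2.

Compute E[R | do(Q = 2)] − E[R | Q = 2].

do(Q=2) breaks Q's dependence on P. With Q=2 fixed, R across the units is -1, -11, 3, -9, -13, -15, 1, -5, mean -6.25.
E[R|Q=2] averages over only the 4 units with Q=2 (P = 5, 4, 6, 7): R = -11, -9, -13, -15, mean -12.
Difference = -6.25 − (-12) = 5.75.

5.75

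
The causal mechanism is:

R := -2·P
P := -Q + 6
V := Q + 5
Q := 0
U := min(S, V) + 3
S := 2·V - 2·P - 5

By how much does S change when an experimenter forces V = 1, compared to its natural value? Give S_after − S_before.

Under do(V=1), the mechanism V := Q + 5 is discarded; V is fixed at 1.
P = -Q + 6  [with Q=0]  = 6
S = 2·V - 2·P - 5  [with V=1, P=6]  = -15
Without intervention: V = Q + 5  [with Q=0]  = 5; P = -Q + 6  [with Q=0]  = 6; S = 2·V - 2·P - 5  [with V=5, P=6]  = -7.
Change = -15 − (-7) = -8.

-8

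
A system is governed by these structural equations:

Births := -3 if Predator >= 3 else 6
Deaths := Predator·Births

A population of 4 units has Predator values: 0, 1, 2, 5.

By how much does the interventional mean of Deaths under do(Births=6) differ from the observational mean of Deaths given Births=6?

The intervention sets Births=6 in all 4 units regardless of Predator. Recomputing Deaths per unit gives 0, 6, 12, 30; average 12.
Conditioning on Births=6 selects the 3 unit(s) with Predator ∈ {0, 1, 2}. Their Deaths values: 0, 6, 12. Mean = 6.
Difference = 12 − 6 = 6.

6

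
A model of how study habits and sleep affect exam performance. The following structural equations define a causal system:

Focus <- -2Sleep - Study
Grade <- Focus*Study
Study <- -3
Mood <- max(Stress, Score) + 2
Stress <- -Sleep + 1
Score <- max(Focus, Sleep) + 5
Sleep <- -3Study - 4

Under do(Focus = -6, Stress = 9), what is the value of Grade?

The joint intervention fixes Focus = -6, Stress = 9, removing each variable's own equation.
Grade = Focus*Study  [with Focus=-6, Study=-3]  = 18

18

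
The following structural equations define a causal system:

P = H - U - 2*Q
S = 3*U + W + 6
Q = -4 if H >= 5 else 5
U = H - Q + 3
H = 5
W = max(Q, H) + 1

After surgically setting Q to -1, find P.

do(Q=-1) replaces the equation Q = -4 if H >= 5 else 5 with the constant Q = -1.
U = H - Q + 3  [with H=5, Q=-1]  = 9
P = H - U - 2*Q  [with H=5, U=9, Q=-1]  = -2

-2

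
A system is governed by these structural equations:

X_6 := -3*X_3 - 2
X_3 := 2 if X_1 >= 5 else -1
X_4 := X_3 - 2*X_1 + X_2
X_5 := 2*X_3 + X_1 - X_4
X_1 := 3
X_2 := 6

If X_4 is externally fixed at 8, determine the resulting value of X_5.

Intervening sets X_4 = 8 and removes its equation (X_4 := X_3 - 2*X_1 + X_2).
X_3 = 2 if X_1 >= 5 else -1  [with X_1=3]  = -1
X_5 = 2*X_3 + X_1 - X_4  [with X_3=-1, X_1=3, X_4=8]  = -7

-7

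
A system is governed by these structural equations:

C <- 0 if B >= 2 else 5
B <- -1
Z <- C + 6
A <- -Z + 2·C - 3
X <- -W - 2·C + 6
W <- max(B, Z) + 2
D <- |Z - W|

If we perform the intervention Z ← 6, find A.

do(Z=6) replaces the equation Z <- C + 6 with the constant Z = 6.
C = 0 if B >= 2 else 5  [with B=-1]  = 5
A = -Z + 2·C - 3  [with Z=6, C=5]  = 1

1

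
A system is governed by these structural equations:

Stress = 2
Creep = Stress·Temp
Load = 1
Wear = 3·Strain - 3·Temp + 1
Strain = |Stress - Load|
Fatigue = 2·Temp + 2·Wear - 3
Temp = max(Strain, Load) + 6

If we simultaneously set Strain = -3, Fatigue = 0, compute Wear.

Under do(Strain = -3, Fatigue = 0), each intervened variable's structural equation is replaced by its fixed value.
Temp = max(Strain, Load) + 6  [with Strain=-3, Load=1]  = 7
Wear = 3·Strain - 3·Temp + 1  [with Strain=-3, Temp=7]  = -29

-29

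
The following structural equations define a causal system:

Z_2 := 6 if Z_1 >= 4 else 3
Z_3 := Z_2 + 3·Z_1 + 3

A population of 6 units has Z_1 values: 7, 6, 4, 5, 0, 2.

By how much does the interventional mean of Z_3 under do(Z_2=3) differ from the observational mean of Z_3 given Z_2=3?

Every unit gets Z_2=3 under the intervention. Z_3 values become 27, 24, 18, 21, 6, 12; E[Z_3|do(Z_2=3)] = 18.
E[Z_3|Z_2=3] averages over only the 2 units with Z_2=3 (Z_1 = 0, 2): Z_3 = 6, 12, mean 9.
Difference = 18 − 9 = 9.

9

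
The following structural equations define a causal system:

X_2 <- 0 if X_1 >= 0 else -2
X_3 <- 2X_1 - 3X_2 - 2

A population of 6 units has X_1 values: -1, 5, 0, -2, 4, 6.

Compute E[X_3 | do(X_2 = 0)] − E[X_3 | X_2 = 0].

Every unit gets X_2=0 under the intervention. X_3 values become -4, 8, -2, -6, 6, 10; E[X_3|do(X_2=0)] = 2.
E[X_3|X_2=0] averages over only the 4 units with X_2=0 (X_1 = 5, 0, 4, 6): X_3 = 8, -2, 6, 10, mean 5.5.
Difference = 2 − 5.5 = -3.5.

-3.5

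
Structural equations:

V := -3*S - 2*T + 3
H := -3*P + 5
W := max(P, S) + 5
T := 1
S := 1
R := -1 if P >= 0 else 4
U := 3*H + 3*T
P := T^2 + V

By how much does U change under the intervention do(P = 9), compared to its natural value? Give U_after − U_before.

-90

do(P=9) replaces the equation P := T^2 + V with the constant P = 9.
H = -3*P + 5  [with P=9]  = -22
U = 3*H + 3*T  [with H=-22, T=1]  = -63
Without intervention: V = -3*S - 2*T + 3  [with S=1, T=1]  = -2; P = T^2 + V  [with T=1, V=-2]  = -1; H = -3*P + 5  [with P=-1]  = 8; U = 3*H + 3*T  [with H=8, T=1]  = 27.
Change = -63 − 27 = -90.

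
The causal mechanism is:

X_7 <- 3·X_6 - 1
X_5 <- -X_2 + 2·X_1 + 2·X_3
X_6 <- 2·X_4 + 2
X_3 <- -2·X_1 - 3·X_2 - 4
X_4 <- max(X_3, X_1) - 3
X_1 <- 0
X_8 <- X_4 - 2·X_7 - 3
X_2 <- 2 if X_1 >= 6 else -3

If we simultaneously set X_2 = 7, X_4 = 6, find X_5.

-57

Setting X_2 = 7, X_4 = 6 by intervention discards those variables' equations.
X_3 = -2·X_1 - 3·X_2 - 4  [with X_1=0, X_2=7]  = -25
X_5 = -X_2 + 2·X_1 + 2·X_3  [with X_2=7, X_1=0, X_3=-25]  = -57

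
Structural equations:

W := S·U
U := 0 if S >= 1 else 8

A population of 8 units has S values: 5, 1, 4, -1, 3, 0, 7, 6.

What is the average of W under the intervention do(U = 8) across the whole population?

25

Under do(U=8), U's equation is replaced by U=8 for every unit. Per-unit W: 40, 8, 32, -8, 24, 0, 56, 48. Mean = 25.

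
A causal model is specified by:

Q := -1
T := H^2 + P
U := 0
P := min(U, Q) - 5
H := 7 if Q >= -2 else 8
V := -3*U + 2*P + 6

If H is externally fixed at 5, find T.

The intervention breaks the incoming arrows to H: H := 7 if Q >= -2 else 8 no longer applies, and H = 5.
P = min(U, Q) - 5  [with U=0, Q=-1]  = -6
T = H^2 + P  [with H=5, P=-6]  = 19

19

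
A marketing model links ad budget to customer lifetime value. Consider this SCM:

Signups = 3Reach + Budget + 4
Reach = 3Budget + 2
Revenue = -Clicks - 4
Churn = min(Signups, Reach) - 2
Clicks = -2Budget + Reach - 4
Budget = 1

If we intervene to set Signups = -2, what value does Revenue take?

Under do(Signups=-2), the mechanism Signups = 3Reach + Budget + 4 is discarded; Signups is fixed at -2.
Since Revenue is not a descendant of the intervened variable, it is unaffected.
Reach = 3Budget + 2  [with Budget=1]  = 5
Clicks = -2Budget + Reach - 4  [with Budget=1, Reach=5]  = -1
Revenue = -Clicks - 4  [with Clicks=-1]  = -3

-3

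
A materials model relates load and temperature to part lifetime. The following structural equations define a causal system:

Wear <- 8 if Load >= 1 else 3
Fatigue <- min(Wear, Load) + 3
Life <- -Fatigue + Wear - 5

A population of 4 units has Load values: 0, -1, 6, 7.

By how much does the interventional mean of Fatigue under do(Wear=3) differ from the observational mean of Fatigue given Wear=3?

The intervention sets Wear=3 in all 4 units regardless of Load. Recomputing Fatigue per unit gives 3, 2, 6, 6; average 4.25.
E[Fatigue|Wear=3] averages over only the 2 units with Wear=3 (Load = 0, -1): Fatigue = 3, 2, mean 2.5.
Difference = 4.25 − 2.5 = 1.75.

1.75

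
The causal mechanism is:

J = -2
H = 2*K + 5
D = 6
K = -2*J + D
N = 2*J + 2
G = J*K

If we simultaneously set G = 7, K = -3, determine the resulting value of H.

Under do(G = 7, K = -3), each intervened variable's structural equation is replaced by its fixed value.
H = 2*K + 5  [with K=-3]  = -1

-1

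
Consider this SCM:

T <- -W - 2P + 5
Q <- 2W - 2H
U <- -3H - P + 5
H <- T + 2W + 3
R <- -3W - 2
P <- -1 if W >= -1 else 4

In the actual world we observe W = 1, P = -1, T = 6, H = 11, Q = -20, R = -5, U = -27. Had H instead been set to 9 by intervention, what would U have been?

-21

The intervention breaks the incoming arrows to H: H <- T + 2W + 3 no longer applies, and H = 9.
P = -1 if W >= -1 else 4  [with W=1]  = -1
U = -3H - P + 5  [with H=9, P=-1]  = -21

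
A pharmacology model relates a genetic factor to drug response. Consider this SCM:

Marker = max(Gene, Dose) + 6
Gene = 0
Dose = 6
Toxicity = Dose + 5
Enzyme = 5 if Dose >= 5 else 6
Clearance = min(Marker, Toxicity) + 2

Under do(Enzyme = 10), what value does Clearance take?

The intervention breaks the incoming arrows to Enzyme: Enzyme = 5 if Dose >= 5 else 6 no longer applies, and Enzyme = 10.
No directed path runs from Enzyme to Clearance, so Clearance keeps its natural value.
Marker = max(Gene, Dose) + 6  [with Gene=0, Dose=6]  = 12
Toxicity = Dose + 5  [with Dose=6]  = 11
Clearance = min(Marker, Toxicity) + 2  [with Marker=12, Toxicity=11]  = 13

13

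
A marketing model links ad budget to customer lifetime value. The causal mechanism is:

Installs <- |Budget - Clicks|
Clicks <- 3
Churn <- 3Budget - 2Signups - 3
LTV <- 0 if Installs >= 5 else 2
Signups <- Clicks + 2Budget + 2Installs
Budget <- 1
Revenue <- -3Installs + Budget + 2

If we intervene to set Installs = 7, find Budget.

Under do(Installs=7), the mechanism Installs <- |Budget - Clicks| is discarded; Installs is fixed at 7.
Budget is not downstream of the intervention, so its value is determined by the original equations.

1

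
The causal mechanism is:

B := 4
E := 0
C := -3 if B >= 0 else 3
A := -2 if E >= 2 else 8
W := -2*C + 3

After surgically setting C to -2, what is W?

7

do(C=-2) replaces the equation C := -3 if B >= 0 else 3 with the constant C = -2.
W = -2*C + 3  [with C=-2]  = 7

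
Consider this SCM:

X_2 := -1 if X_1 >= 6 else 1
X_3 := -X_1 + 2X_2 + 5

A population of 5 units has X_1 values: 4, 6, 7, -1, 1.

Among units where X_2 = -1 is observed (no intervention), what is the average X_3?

-3.5

Observing X_2=-1 restricts to units where X_2's equation naturally yields -1: X_1 ∈ {6, 7}. In that subpopulation X_3 = -3, -4, mean -3.5.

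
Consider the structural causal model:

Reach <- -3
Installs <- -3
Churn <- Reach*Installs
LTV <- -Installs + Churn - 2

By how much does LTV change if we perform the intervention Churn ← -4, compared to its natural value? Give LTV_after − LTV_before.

The intervention breaks the incoming arrows to Churn: Churn <- Reach*Installs no longer applies, and Churn = -4.
LTV = -Installs + Churn - 2  [with Installs=-3, Churn=-4]  = -3
Without intervention: Churn = Reach*Installs  [with Reach=-3, Installs=-3]  = 9; LTV = -Installs + Churn - 2  [with Installs=-3, Churn=9]  = 10.
Change = -3 − 10 = -13.

-13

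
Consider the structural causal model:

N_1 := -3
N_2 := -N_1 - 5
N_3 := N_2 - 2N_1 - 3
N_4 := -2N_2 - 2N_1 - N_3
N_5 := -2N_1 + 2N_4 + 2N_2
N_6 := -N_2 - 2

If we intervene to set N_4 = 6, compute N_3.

Under do(N_4=6), the mechanism N_4 := -2N_2 - 2N_1 - N_3 is discarded; N_4 is fixed at 6.
Since N_3 is not a descendant of the intervened variable, it is unaffected.
N_2 = -N_1 - 5  [with N_1=-3]  = -2
N_3 = N_2 - 2N_1 - 3  [with N_2=-2, N_1=-3]  = 1

1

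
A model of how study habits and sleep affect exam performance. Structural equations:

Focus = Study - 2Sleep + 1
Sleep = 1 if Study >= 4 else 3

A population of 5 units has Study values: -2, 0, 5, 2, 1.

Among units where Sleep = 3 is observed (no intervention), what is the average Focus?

Conditioning on Sleep=3 selects the 4 unit(s) with Study ∈ {-2, 0, 2, 1}. Their Focus values: -7, -5, -3, -4. Mean = -4.75.

-4.75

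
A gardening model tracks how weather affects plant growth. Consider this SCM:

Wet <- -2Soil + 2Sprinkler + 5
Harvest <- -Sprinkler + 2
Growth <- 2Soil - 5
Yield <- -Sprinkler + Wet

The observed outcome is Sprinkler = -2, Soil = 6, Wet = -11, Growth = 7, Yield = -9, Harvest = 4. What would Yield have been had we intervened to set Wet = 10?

12

do(Wet=10) replaces the equation Wet <- -2Soil + 2Sprinkler + 5 with the constant Wet = 10.
Yield = -Sprinkler + Wet  [with Sprinkler=-2, Wet=10]  = 12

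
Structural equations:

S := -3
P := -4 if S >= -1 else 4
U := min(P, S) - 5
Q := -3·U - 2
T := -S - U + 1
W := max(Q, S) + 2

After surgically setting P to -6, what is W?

Under do(P=-6), the mechanism P := -4 if S >= -1 else 4 is discarded; P is fixed at -6.
U = min(P, S) - 5  [with P=-6, S=-3]  = -11
Q = -3·U - 2  [with U=-11]  = 31
W = max(Q, S) + 2  [with Q=31, S=-3]  = 33

33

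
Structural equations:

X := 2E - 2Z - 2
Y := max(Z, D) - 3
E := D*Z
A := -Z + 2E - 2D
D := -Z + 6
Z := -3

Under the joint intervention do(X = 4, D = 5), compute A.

-37

The joint intervention fixes X = 4, D = 5, removing each variable's own equation.
E = D*Z  [with D=5, Z=-3]  = -15
A = -Z + 2E - 2D  [with Z=-3, E=-15, D=5]  = -37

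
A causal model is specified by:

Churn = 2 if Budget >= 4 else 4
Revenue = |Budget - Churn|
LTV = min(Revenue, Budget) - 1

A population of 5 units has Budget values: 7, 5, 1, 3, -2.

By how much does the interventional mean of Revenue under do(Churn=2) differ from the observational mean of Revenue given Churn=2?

Every unit gets Churn=2 under the intervention. Revenue values become 5, 3, 1, 1, 4; E[Revenue|do(Churn=2)] = 2.8.
E[Revenue|Churn=2] averages over only the 2 units with Churn=2 (Budget = 7, 5): Revenue = 5, 3, mean 4.
Difference = 2.8 − 4 = -1.2.

-1.2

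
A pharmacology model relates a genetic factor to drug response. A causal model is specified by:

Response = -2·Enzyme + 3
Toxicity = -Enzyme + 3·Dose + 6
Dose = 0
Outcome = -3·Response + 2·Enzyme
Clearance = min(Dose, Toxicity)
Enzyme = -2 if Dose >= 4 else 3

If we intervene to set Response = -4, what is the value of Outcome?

18

The intervention breaks the incoming arrows to Response: Response = -2·Enzyme + 3 no longer applies, and Response = -4.
Enzyme = -2 if Dose >= 4 else 3  [with Dose=0]  = 3
Outcome = -3·Response + 2·Enzyme  [with Response=-4, Enzyme=3]  = 18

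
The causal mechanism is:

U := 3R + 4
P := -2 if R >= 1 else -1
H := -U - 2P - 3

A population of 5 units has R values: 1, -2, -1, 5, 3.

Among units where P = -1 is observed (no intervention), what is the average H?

Observing P=-1 restricts to units where P's equation naturally yields -1: R ∈ {-2, -1}. In that subpopulation H = 1, -2, mean -0.5.

-0.5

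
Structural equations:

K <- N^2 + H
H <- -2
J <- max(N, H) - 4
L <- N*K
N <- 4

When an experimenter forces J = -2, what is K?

14

do(J=-2) replaces the equation J <- max(N, H) - 4 with the constant J = -2.
K is not downstream of the intervention, so its value is determined by the original equations.
K = N^2 + H  [with N=4, H=-2]  = 14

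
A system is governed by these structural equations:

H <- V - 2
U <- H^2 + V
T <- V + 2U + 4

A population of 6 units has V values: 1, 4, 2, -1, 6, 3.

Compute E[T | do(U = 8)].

22.5

do(U=8) breaks U's dependence on V. With U=8 fixed, T across the units is 21, 24, 22, 19, 26, 23, mean 22.5.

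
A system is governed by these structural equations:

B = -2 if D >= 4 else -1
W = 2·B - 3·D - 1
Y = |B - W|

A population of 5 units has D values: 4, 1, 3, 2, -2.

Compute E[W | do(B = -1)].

-7.8

Under do(B=-1), B's equation is replaced by B=-1 for every unit. Per-unit W: -15, -6, -12, -9, 3. Mean = -7.8.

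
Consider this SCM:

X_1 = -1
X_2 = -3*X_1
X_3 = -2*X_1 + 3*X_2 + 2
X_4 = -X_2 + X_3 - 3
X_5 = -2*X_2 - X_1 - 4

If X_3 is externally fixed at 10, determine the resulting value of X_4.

The intervention breaks the incoming arrows to X_3: X_3 = -2*X_1 + 3*X_2 + 2 no longer applies, and X_3 = 10.
X_2 = -3*X_1  [with X_1=-1]  = 3
X_4 = -X_2 + X_3 - 3  [with X_2=3, X_3=10]  = 4

4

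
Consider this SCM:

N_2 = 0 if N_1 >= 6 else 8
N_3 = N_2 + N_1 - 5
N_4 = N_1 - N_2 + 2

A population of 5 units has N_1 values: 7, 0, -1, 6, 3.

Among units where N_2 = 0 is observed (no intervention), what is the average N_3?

Conditioning on N_2=0 selects the 2 unit(s) with N_1 ∈ {7, 6}. Their N_3 values: 2, 1. Mean = 1.5.

1.5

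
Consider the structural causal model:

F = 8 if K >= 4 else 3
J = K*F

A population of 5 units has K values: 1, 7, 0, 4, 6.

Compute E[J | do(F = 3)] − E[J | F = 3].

9.3

Under do(F=3), F's equation is replaced by F=3 for every unit. Per-unit J: 3, 21, 0, 12, 18. Mean = 10.8.
E[J|F=3] averages over only the 2 units with F=3 (K = 1, 0): J = 3, 0, mean 1.5.
Difference = 10.8 − 1.5 = 9.3.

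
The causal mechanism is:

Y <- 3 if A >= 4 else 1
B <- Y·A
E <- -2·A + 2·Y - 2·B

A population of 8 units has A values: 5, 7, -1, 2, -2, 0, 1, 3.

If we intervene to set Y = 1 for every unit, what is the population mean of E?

Under do(Y=1), Y's equation is replaced by Y=1 for every unit. Per-unit E: -18, -26, 6, -6, 10, 2, -2, -10. Mean = -5.5.

-5.5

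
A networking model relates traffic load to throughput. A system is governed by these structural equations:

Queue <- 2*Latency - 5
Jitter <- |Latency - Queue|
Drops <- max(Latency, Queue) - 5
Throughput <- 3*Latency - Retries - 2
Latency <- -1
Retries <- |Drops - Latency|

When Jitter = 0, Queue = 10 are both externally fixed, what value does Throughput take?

-11

The joint intervention fixes Jitter = 0, Queue = 10, removing each variable's own equation.
Drops = max(Latency, Queue) - 5  [with Latency=-1, Queue=10]  = 5
Retries = |Drops - Latency|  [with Drops=5, Latency=-1]  = 6
Throughput = 3*Latency - Retries - 2  [with Latency=-1, Retries=6]  = -11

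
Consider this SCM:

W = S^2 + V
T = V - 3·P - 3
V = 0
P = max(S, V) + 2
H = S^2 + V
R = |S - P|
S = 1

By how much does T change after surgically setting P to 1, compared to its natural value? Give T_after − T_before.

The intervention breaks the incoming arrows to P: P = max(S, V) + 2 no longer applies, and P = 1.
T = V - 3·P - 3  [with V=0, P=1]  = -6
Without intervention: P = max(S, V) + 2  [with S=1, V=0]  = 3; T = V - 3·P - 3  [with V=0, P=3]  = -12.
Change = -6 − (-12) = 6.

6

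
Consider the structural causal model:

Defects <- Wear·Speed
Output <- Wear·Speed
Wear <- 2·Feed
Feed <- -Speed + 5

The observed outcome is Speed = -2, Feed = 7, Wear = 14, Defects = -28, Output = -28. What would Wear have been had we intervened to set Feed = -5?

-10

The intervention breaks the incoming arrows to Feed: Feed <- -Speed + 5 no longer applies, and Feed = -5.
Wear = 2·Feed  [with Feed=-5]  = -10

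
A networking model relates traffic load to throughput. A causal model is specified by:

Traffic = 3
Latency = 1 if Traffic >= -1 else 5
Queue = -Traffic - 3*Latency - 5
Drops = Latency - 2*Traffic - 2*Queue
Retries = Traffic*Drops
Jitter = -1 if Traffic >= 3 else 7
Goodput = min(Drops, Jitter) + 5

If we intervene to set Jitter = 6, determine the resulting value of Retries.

do(Jitter=6) replaces the equation Jitter = -1 if Traffic >= 3 else 7 with the constant Jitter = 6.
Since Retries is not a descendant of the intervened variable, it is unaffected.
Latency = 1 if Traffic >= -1 else 5  [with Traffic=3]  = 1
Queue = -Traffic - 3*Latency - 5  [with Traffic=3, Latency=1]  = -11
Drops = Latency - 2*Traffic - 2*Queue  [with Latency=1, Traffic=3, Queue=-11]  = 17
Retries = Traffic*Drops  [with Traffic=3, Drops=17]  = 51

51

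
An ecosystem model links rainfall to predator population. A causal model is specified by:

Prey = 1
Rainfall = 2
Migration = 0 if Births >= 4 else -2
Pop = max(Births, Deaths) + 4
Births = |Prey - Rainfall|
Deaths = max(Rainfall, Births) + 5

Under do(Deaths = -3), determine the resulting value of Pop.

5

Under do(Deaths=-3), the mechanism Deaths = max(Rainfall, Births) + 5 is discarded; Deaths is fixed at -3.
Births = |Prey - Rainfall|  [with Prey=1, Rainfall=2]  = 1
Pop = max(Births, Deaths) + 4  [with Births=1, Deaths=-3]  = 5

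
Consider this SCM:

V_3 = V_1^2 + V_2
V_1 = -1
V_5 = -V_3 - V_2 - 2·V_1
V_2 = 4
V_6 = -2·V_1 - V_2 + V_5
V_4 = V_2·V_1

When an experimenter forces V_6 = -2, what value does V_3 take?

do(V_6=-2) replaces the equation V_6 = -2·V_1 - V_2 + V_5 with the constant V_6 = -2.
V_3 is not downstream of the intervention, so its value is determined by the original equations.
V_3 = V_1^2 + V_2  [with V_1=-1, V_2=4]  = 5

5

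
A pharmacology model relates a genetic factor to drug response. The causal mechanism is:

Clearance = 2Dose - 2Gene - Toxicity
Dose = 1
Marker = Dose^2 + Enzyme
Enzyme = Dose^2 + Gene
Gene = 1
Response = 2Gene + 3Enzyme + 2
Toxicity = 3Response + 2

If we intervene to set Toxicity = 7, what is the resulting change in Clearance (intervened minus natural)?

Intervening sets Toxicity = 7 and removes its equation (Toxicity = 3Response + 2).
Clearance = 2Dose - 2Gene - Toxicity  [with Dose=1, Gene=1, Toxicity=7]  = -7
Without intervention: Enzyme = Dose^2 + Gene  [with Dose=1, Gene=1]  = 2; Response = 2Gene + 3Enzyme + 2  [with Gene=1, Enzyme=2]  = 10; Toxicity = 3Response + 2  [with Response=10]  = 32; Clearance = 2Dose - 2Gene - Toxicity  [with Dose=1, Gene=1, Toxicity=32]  = -32.
Change = -7 − (-32) = 25.

25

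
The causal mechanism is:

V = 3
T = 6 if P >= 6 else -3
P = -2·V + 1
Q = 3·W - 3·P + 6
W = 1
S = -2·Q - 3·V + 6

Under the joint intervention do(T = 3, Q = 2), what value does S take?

-7

Setting T = 3, Q = 2 by intervention discards those variables' equations.
S = -2·Q - 3·V + 6  [with Q=2, V=3]  = -7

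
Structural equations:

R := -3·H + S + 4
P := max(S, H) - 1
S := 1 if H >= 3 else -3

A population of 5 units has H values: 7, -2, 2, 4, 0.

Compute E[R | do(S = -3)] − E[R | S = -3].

do(S=-3) breaks S's dependence on H. With S=-3 fixed, R across the units is -20, 7, -5, -11, 1, mean -5.6.
Observing S=-3 restricts to units where S's equation naturally yields -3: H ∈ {-2, 2, 0}. In that subpopulation R = 7, -5, 1, mean 1.
Difference = -5.6 − 1 = -6.6.

-6.6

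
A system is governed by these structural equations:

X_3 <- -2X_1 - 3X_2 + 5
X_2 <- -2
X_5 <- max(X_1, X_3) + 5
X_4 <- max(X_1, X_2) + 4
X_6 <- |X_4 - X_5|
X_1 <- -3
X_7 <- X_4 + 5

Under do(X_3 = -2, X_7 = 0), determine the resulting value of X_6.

1

Under do(X_3 = -2, X_7 = 0), each intervened variable's structural equation is replaced by its fixed value.
X_4 = max(X_1, X_2) + 4  [with X_1=-3, X_2=-2]  = 2
X_5 = max(X_1, X_3) + 5  [with X_1=-3, X_3=-2]  = 3
X_6 = |X_4 - X_5|  [with X_4=2, X_5=3]  = 1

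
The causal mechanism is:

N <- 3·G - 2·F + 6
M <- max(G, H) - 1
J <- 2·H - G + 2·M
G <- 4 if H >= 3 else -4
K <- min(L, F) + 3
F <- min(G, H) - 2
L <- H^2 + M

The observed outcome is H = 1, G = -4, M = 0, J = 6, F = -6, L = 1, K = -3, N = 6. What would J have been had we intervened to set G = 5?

5

Under do(G=5), the mechanism G <- 4 if H >= 3 else -4 is discarded; G is fixed at 5.
M = max(G, H) - 1  [with G=5, H=1]  = 4
J = 2·H - G + 2·M  [with H=1, G=5, M=4]  = 5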